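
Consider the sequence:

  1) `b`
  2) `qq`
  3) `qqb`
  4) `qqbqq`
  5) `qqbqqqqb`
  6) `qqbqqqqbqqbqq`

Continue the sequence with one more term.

This is a Fibonacci-style word recurrence s(k) = s(k−1)·s(k−2): e.g. qq·b = qqb.
Continuing: qqbqqqqbqqbqq · qqbqqqqb gives term 7.

qqbqqqqbqqbqqqqbqqqqb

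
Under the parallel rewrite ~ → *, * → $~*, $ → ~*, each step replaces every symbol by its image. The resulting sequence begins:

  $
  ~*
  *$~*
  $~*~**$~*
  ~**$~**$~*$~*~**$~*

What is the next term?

Applying the rule to each of the 19 symbols of ~**$~**$~*$~*~**$~* gives the pieces * $~* $~* ~* * $~* $~* ~* * $~* ~* * $~* * $~* $~* ~* * $~*, which concatenate to the answer.

*$~*$~*~**$~*$~*~**$~*~**$~**$~*$~*~**$~*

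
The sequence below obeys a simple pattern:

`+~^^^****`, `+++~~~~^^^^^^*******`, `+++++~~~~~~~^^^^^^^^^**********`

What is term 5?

The n-th term is 2n-1 +'s then 3n-2 ~'s then 3n ^'s then 3n+1 *'s (n = 1, 2, …).
At n = 5 the blocks have lengths 9, 13, 15, 16.

+++++++++~~~~~~~~~~~~~^^^^^^^^^^^^^^^****************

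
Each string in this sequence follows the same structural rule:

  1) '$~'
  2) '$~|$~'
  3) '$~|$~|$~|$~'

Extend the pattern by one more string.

Each string is two copies of the previous one joined by '|'.
Doubling $~|$~|$~|$~ with '|' between the halves:

$~|$~|$~|$~|$~|$~|$~|$~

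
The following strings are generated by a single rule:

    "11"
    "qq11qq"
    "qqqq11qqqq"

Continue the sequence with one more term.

Every step adds qq to the front and qq to the end of the previous string.
So the next term is qq·qqqq11qqqq·qq.

qqqqqq11qqqqqq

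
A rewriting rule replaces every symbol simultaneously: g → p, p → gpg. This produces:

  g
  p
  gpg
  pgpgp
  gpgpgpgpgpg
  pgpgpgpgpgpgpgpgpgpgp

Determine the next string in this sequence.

Applying the rule to each of the 21 symbols of pgpgpgpgpgpgpgpgpgpgp gives the pieces gpg p gpg p gpg p gpg p gpg p gpg p gpg p gpg p gpg p gpg p gpg, which concatenate to the answer.

gpgpgpgpgpgpgpgpgpgpgpgpgpgpgpgpgpgpgpgpgpg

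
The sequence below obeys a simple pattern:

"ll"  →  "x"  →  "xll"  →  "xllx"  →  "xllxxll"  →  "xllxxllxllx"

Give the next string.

xllxxllxllxxllxxll

This is a Fibonacci-style word recurrence s(k) = s(k−1)·s(k−2): e.g. x·ll = xll.
Continuing: xllxxllxllx · xllxxll gives term 7.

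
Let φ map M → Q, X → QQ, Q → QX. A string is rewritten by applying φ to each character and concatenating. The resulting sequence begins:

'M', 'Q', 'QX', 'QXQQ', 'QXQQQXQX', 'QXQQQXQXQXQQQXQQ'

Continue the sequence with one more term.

Rewriting the 16 symbols of QXQQQXQXQXQQQXQQ one by one yields QX QQ QX QX QX QQ QX QQ QX QQ QX QX QX QQ QX QX; concatenated:

QXQQQXQXQXQQQXQQQXQQQXQXQXQQQXQX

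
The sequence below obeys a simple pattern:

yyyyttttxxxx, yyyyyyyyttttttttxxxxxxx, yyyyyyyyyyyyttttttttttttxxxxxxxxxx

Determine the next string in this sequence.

Term n consists of 4n y's, followed by 4n t's, followed by 3n+1 x's (n = 1, 2, …).
For the next term, n = 4, so the run lengths are 16, 16, 13.

yyyyyyyyyyyyyyyyttttttttttttttttxxxxxxxxxxxxx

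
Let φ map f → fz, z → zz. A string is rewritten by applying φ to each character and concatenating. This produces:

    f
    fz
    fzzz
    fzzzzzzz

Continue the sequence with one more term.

Apply φ to fzzzzzzz symbol by symbol: f→fz, z→zz, z→zz, z→zz, z→zz, z→zz, z→zz, z→zz; joined: fz zz zz zz zz zz zz zz.

fzzzzzzzzzzzzzzz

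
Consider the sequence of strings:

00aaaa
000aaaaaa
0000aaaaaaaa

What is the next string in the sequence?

Each string has the form 0^{n} a^{2n}, where the shown terms are n = 2, 3, 4.
Setting n = 5 gives 5, 10 characters in each block.

00000aaaaaaaaaa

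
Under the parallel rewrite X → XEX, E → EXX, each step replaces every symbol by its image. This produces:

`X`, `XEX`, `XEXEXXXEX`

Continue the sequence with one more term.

Rewriting each symbol of XEXEXXXEX: X→XEX, E→EXX, X→XEX, E→EXX, X→XEX, X→XEX, X→XEX, E→EXX, X→XEX, which concatenates to XEX EXX XEX EXX XEX XEX XEX EXX XEX.

XEXEXXXEXEXXXEXXEXXEXEXXXEX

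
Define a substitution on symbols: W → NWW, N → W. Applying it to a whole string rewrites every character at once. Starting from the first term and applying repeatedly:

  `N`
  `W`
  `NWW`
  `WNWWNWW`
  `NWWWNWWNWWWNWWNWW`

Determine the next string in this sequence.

φ(NWWWNWWNWWWNWWNWW) expands symbol-by-symbol to W NWW NWW NWW W NWW NWW W NWW NWW NWW W NWW NWW W NWW NWW; joining the 17 pieces gives the next term.

WNWWNWWNWWWNWWNWWWNWWNWWNWWWNWWNWWWNWWNWW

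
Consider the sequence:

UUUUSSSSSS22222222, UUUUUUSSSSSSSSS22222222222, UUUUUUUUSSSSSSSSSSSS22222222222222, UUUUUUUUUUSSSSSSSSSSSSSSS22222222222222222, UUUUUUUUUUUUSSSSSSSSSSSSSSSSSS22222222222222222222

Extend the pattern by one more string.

UUUUUUUUUUUUUUSSSSSSSSSSSSSSSSSSSSS22222222222222222222222

Term n consists of 2n U's, followed by 3n S's, followed by 3n+2 2's, where the shown terms are n = 2, 3, 4, 5, 6.
Setting n = 7 gives 14, 21, 23 characters in each block.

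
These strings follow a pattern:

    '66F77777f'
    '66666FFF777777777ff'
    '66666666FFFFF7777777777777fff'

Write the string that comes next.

66666666666FFFFFFF77777777777777777ffff

Each string has the form 6^{3n-1} F^{2n-1} 7^{4n+1} f^{n} (n = 1, 2, …).
For the next term, n = 4, so the run lengths are 11, 7, 17, 4.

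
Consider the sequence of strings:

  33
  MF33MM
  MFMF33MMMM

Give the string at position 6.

MFMFMFMFMF33MMMMMMMMMM

Every step adds MF to the front and MM to the end of the previous string.
From MFMF33MMMM, 3 further steps: MFMF33MMMM → MFMFMF33MMMMMM → MFMFMFMF33MMMMMMMM → (answer).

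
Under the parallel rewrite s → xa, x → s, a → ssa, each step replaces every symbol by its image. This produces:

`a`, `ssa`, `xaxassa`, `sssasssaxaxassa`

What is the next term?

xaxaxassaxaxaxassasssasssaxaxassa

φ(sssasssaxaxassa) expands symbol-by-symbol to xa xa xa ssa xa xa xa ssa s ssa s ssa xa xa ssa; joining the 15 pieces gives the next term.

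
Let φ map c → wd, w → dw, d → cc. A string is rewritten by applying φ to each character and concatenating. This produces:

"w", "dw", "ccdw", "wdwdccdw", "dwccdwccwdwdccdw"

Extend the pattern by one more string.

φ(dwccdwccwdwdccdw) expands symbol-by-symbol to cc dw wd wd cc dw wd wd dw cc dw cc wd wd cc dw; joining the 16 pieces gives the next term.

ccdwwdwdccdwwdwddwccdwccwdwdccdw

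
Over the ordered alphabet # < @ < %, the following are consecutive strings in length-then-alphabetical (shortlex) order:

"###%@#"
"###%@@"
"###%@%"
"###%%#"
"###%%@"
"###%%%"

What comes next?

Find the rightmost character of ###%%% below %, bump it to the next letter, and reset everything to its right to #.

##@###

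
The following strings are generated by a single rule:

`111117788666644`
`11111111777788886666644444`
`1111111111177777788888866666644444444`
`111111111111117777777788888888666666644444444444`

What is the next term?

Each string has the form 1^{3n+2} 7^{2n} 8^{2n} 6^{n+3} 4^{3n-1} (n = 1, 2, …).
Setting n = 5 gives 17, 10, 10, 8, 14 characters in each block.

11111111111111111777777777788888888886666666644444444444444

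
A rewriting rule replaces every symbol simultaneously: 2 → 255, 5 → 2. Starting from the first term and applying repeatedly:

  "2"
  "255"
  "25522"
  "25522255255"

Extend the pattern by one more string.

Expanding 25522255255: 2→255, 5→2, 5→2, 2→255, 2→255, 2→255, 5→2, 5→2, 2→255, 5→2, 5→2. Concatenated: 255 2 2 255 255 255 2 2 255 2 2.

255222552552552225522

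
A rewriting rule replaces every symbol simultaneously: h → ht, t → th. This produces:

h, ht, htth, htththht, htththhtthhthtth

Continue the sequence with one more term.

Applying the rule to each of the 16 symbols of htththhtthhthtth gives the pieces ht th th ht th ht ht th th ht ht th ht th th ht, which concatenate to the answer.

htththhtthhthtththhthtthhtththht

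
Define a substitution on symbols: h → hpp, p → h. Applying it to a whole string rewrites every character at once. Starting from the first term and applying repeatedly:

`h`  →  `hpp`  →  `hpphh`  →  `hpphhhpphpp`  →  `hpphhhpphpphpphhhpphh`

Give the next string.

hpphhhpphpphpphhhpphhhpphhhpphpphpphhhpphpp

Applying the rule to each of the 21 symbols of hpphhhpphpphpphhhpphh gives the pieces hpp h h hpp hpp hpp h h hpp h h hpp h h hpp hpp hpp h h hpp hpp, which concatenate to the answer.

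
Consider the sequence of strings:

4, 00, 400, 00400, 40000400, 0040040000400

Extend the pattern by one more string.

400004000040040000400

This is a Fibonacci-style word recurrence s(k) = s(k−2)·s(k−1): e.g. 4·00 = 400.
So term 7 is 40000400·0040040000400.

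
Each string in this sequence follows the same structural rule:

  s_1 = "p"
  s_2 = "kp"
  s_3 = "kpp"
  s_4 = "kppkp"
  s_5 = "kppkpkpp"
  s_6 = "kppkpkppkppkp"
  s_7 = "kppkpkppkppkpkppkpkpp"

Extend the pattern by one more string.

kppkpkppkppkpkppkpkppkppkpkppkppkp

Each term (from the third on) is the previous term followed by the one before it: term 3 = kp·p = kpp.
The next term joins kppkpkppkppkpkppkpkpp and kppkpkppkppkp.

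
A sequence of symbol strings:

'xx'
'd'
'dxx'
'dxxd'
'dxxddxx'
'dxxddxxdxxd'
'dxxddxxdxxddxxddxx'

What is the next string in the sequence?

dxxddxxdxxddxxddxxdxxddxxdxxd

Each term (from the third on) is the previous term followed by the one before it: term 3 = d·xx = dxx.
So term 8 is dxxddxxdxxddxxddxx·dxxddxxdxxd.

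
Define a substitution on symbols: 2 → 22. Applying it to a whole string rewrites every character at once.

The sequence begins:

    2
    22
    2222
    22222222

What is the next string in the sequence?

Apply φ to 22222222 symbol by symbol: 2→22, 2→22, 2→22, 2→22, 2→22, 2→22, 2→22, 2→22; joined: 22 22 22 22 22 22 22 22.

2222222222222222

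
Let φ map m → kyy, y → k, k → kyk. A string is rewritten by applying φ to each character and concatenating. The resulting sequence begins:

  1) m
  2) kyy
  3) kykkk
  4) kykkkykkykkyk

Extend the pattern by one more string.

Rewriting the 13 symbols of kykkkykkykkyk one by one yields kyk k kyk kyk kyk k kyk kyk k kyk kyk k kyk; concatenated:

kykkkykkykkykkkykkykkkykkykkkyk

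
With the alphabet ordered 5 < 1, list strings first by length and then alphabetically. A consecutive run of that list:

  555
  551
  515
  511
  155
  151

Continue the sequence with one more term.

The successor of 151 increments the rightmost position that isn't already 1 and resets every position after it to 5.

115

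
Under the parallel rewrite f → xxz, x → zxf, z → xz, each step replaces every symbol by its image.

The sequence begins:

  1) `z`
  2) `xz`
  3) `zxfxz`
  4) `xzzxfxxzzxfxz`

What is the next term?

zxfxzxzzxfxxzzxfzxfxzxzzxfxxzzxfxz

Replace each of the 13 characters of xzzxfxxzzxfxz in place — zxf xz xz zxf xxz zxf zxf xz xz zxf xxz zxf xz — and concatenate.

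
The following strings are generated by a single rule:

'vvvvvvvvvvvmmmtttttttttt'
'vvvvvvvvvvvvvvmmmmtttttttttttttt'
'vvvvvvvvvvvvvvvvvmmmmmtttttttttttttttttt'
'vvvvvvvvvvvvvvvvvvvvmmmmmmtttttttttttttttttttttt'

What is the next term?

The n-th term is 3n+2 v's then n m's then 4n-2 t's, where the shown terms are n = 3, 4, 5, 6.
Setting n = 7 gives 23, 7, 26 characters in each block.

vvvvvvvvvvvvvvvvvvvvvvvmmmmmmmtttttttttttttttttttttttttt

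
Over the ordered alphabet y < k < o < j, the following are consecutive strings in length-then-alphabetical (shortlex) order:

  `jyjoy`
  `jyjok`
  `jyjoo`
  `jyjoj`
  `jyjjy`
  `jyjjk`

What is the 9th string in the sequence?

Advancing 3 positions from jyjjk through jyjjk → jyjjo → jyjjj reaches term 9.

jkyyy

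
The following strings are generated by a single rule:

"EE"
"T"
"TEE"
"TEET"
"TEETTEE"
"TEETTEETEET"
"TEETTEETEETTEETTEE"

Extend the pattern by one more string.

TEETTEETEETTEETTEETEETTEETEET

Each term (from the third on) is the previous term followed by the one before it: term 3 = T·EE = TEE.
So term 8 is TEETTEETEETTEETTEE·TEETTEETEET.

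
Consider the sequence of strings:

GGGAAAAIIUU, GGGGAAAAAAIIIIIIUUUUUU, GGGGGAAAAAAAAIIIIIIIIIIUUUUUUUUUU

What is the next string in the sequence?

GGGGGGAAAAAAAAAAIIIIIIIIIIIIIIUUUUUUUUUUUUUU

The n-th term is n+2 G's then 2n+2 A's then 4n-2 I's then 4n-2 U's (n = 1, 2, …).
For the next term, n = 4, so the run lengths are 6, 10, 14, 14.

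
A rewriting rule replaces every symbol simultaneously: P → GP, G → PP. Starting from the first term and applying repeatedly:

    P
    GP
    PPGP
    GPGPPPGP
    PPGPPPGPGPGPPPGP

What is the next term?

GPGPPPGPGPGPPPGPPPGPPPGPGPGPPPGP

Replace each of the 16 characters of PPGPPPGPGPGPPPGP in place — GP GP PP GP GP GP PP GP PP GP PP GP GP GP PP GP — and concatenate.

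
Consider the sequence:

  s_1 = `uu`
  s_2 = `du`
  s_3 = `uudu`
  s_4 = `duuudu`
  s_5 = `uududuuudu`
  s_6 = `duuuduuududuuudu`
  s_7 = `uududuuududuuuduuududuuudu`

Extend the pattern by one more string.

This is a Fibonacci-style word recurrence s(k) = s(k−2)·s(k−1): e.g. uu·du = uudu.
So term 8 is duuuduuududuuudu·uududuuududuuuduuududuuudu.

duuuduuududuuuduuududuuududuuuduuududuuudu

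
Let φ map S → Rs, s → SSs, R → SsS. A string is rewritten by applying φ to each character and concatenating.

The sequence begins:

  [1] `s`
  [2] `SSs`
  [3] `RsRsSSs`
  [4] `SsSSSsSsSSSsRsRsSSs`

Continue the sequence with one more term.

Replace each of the 19 characters of SsSSSsSsSSSsRsRsSSs in place — Rs SSs Rs Rs Rs SSs Rs SSs Rs Rs Rs SSs SsS SSs SsS SSs Rs Rs SSs — and concatenate.

RsSSsRsRsRsSSsRsSSsRsRsRsSSsSsSSSsSsSSSsRsRsSSs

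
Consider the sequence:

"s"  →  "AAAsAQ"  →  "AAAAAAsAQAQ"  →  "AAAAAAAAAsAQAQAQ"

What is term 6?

AAAAAAAAAAAAAAAsAQAQAQAQAQ

Every step adds AAA to the front and AQ to the end of the previous string.
From AAAAAAAAAsAQAQAQ, 2 further steps: AAAAAAAAAsAQAQAQ → AAAAAAAAAAAAsAQAQAQAQ → (answer).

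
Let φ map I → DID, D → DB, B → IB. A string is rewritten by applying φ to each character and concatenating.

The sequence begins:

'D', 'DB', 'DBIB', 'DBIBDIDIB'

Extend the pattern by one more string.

Rewriting each symbol of DBIBDIDIB: D→DB, B→IB, I→DID, B→IB, D→DB, I→DID, D→DB, I→DID, B→IB, which concatenates to DB IB DID IB DB DID DB DID IB.

DBIBDIDIBDBDIDDBDIDIB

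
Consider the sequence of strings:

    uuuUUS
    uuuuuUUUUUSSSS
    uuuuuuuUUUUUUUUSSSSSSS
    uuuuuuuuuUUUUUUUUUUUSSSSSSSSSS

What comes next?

The n-th term is 2n+1 u's then 3n-1 U's then 3n-2 S's (n = 1, 2, …).
At n = 5 the blocks have lengths 11, 14, 13.

uuuuuuuuuuuUUUUUUUUUUUUUUSSSSSSSSSSSSS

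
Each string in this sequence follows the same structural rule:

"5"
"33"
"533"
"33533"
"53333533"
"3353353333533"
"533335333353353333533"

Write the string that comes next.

Each term (from the third on) is the two preceding terms concatenated in order: term 3 = 5·33 = 533.
Continuing: 3353353333533 · 533335333353353333533 gives term 8.

3353353333533533335333353353333533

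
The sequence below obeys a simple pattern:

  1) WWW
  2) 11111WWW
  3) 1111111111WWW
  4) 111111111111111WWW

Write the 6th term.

Every step adds 11111 at the front: s(k+1) = 11111·s(k).
From 111111111111111WWW, 2 further steps: 111111111111111WWW → 11111111111111111111WWW → (answer).

1111111111111111111111111WWW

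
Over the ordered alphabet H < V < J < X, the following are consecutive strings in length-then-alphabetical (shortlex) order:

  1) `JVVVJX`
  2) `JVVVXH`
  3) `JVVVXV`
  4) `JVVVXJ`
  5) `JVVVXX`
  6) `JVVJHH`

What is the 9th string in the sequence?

JVVJHX

Continuing the enumeration 3 steps past JVVJHH: JVVJHH → JVVJHV → JVVJHJ → (answer).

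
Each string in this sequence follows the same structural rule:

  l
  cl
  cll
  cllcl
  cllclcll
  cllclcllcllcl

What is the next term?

cllclcllcllclcllclcll

From term 3 onward, concatenate the last term with the second-to-last: cl·l = cll, cll·cl = cllcl, …
Continuing: cllclcllcllcl · cllclcll gives term 7.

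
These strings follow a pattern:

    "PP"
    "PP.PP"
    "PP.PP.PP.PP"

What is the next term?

PP.PP.PP.PP.PP.PP.PP.PP

s(k+1) = s(k)·.·s(k) — each term doubles the last with '.' between the halves.
One more doubling of PP.PP.PP.PP gives the answer.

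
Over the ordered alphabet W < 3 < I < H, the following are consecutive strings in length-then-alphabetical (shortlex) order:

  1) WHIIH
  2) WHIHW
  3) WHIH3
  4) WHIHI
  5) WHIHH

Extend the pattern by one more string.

WHHWW

Treat WHIHH as a base-4 numeral over the given alphabet and add one, carrying through any trailing H's.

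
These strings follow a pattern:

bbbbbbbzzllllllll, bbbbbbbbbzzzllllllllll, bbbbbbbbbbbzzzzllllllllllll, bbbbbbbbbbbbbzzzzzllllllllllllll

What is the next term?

bbbbbbbbbbbbbbbzzzzzzllllllllllllllll

The n-th term is 2n+1 b's then n-1 z's then 2n+2 l's, where the shown terms are n = 3, 4, 5, 6.
At n = 7 the blocks have lengths 15, 6, 16.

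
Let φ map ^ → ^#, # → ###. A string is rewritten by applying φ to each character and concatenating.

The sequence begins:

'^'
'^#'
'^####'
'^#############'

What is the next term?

^########################################

Applying the rule to each of the 14 symbols of ^############# gives the pieces ^# ### ### ### ### ### ### ### ### ### ### ### ### ###, which concatenate to the answer.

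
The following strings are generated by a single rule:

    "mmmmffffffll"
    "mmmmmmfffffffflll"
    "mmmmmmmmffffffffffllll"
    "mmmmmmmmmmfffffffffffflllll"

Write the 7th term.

The n-th term is 2n m's then 2n+2 f's then n l's, where the shown terms are n = 2, 3, 4, 5.
At n = 8 the blocks have lengths 16, 18, 8.

mmmmmmmmmmmmmmmmffffffffffffffffffllllllll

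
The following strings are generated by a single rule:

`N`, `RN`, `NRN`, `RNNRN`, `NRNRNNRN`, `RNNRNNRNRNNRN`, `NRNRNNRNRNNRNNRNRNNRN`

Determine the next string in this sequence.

From term 3 onward, concatenate the second-to-last term with the last: N·RN = NRN, RN·NRN = RNNRN, …
Continuing: RNNRNNRNRNNRN · NRNRNNRNRNNRNNRNRNNRN gives term 8.

RNNRNNRNRNNRNNRNRNNRNRNNRNNRNRNNRN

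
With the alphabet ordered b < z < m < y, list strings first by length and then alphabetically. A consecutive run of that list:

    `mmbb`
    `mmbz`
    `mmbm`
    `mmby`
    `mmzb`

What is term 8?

mmzy

Continuing the enumeration 3 steps past mmzb: mmzb → mmzz → mmzm → (answer).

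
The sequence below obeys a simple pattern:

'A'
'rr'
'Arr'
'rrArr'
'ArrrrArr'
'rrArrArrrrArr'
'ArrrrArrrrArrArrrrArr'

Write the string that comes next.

This is a Fibonacci-style word recurrence s(k) = s(k−2)·s(k−1): e.g. A·rr = Arr.
Continuing: rrArrArrrrArr · ArrrrArrrrArrArrrrArr gives term 8.

rrArrArrrrArrArrrrArrrrArrArrrrArr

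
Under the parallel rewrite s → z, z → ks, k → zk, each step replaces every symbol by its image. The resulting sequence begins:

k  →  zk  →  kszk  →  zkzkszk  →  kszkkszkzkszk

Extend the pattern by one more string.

Rewriting the 13 symbols of kszkkszkzkszk one by one yields zk z ks zk zk z ks zk ks zk z ks zk; concatenated:

zkzkszkzkzkszkkszkzkszk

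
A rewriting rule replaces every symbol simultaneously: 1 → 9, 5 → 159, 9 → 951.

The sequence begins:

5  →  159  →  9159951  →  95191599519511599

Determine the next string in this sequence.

Applying the rule to each of the 17 symbols of 95191599519511599 gives the pieces 951 159 9 951 9 159 951 951 159 9 951 159 9 9 159 951 951, which concatenate to the answer.

95115999519159951951159995115999159951951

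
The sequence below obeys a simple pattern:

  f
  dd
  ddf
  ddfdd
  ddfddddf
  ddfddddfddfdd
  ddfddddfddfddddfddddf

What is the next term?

ddfddddfddfddddfddddfddfddddfddfdd

Each term (from the third on) is the previous term followed by the one before it: term 3 = dd·f = ddf.
The next term joins ddfddddfddfddddfddddf and ddfddddfddfdd.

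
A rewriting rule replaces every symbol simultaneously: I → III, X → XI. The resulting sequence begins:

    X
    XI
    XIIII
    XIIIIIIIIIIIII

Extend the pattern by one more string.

XIIIIIIIIIIIIIIIIIIIIIIIIIIIIIIIIIIIIIIII

Replace each of the 14 characters of XIIIIIIIIIIIII in place — XI III III III III III III III III III III III III III — and concatenate.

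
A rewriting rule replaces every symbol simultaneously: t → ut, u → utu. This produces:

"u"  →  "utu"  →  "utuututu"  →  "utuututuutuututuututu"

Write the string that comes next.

Applying the rule to each of the 21 symbols of utuututuutuututuututu gives the pieces utu ut utu utu ut utu ut utu utu ut utu utu ut utu ut utu utu ut utu ut utu, which concatenate to the answer.

utuututuutuututuututuutuututuutuututuututuutuututuututu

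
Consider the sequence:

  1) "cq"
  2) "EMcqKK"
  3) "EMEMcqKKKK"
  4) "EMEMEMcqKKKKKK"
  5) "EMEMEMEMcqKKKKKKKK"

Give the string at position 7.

Each term wraps the previous one in EM on the left and KK on the right.
From EMEMEMEMcqKKKKKKKK, 2 further steps: EMEMEMEMcqKKKKKKKK → EMEMEMEMEMcqKKKKKKKKKK → (answer).

EMEMEMEMEMEMcqKKKKKKKKKKKK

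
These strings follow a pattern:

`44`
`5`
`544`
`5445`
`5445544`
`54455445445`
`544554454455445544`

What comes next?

Each term (from the third on) is the previous term followed by the one before it: term 3 = 5·44 = 544.
So term 8 is 544554454455445544·54455445445.

54455445445544554454455445445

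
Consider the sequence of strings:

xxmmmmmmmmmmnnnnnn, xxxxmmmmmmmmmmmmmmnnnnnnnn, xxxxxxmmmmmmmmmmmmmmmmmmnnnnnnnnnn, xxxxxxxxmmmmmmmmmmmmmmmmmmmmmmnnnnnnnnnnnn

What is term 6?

xxxxxxxxxxxxmmmmmmmmmmmmmmmmmmmmmmmmmmmmmmnnnnnnnnnnnnnnnn

Reading off run lengths: x runs 2, 4, 6, 8; m runs 10, 14, 18, 22; n runs 6, 8, 10, 12 — each is linear in n, where the shown terms are n = 2, 3, 4, 5.
For term 6, n = 7, so the run lengths are 12, 30, 16.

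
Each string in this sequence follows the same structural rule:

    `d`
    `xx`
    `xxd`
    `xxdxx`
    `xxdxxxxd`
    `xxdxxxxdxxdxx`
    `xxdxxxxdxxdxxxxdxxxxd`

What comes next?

xxdxxxxdxxdxxxxdxxxxdxxdxxxxdxxdxx

From term 3 onward, concatenate the last term with the second-to-last: xx·d = xxd, xxd·xx = xxdxx, …
The next term joins xxdxxxxdxxdxxxxdxxxxd and xxdxxxxdxxdxx.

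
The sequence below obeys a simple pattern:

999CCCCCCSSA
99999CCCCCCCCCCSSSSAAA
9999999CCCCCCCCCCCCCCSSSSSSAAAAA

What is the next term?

Reading off run lengths: 9 runs 3, 5, 7; C runs 6, 10, 14; S runs 2, 4, 6; A runs 1, 3, 5 — each is linear in n (n = 1, 2, …).
For the next term, n = 4, so the run lengths are 9, 18, 8, 7.

999999999CCCCCCCCCCCCCCCCCCSSSSSSSSAAAAAAA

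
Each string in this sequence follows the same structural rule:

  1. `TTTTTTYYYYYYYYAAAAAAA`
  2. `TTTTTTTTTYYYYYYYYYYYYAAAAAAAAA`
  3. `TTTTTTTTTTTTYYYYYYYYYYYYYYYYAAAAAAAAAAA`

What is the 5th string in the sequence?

TTTTTTTTTTTTTTTTTTYYYYYYYYYYYYYYYYYYYYYYYYAAAAAAAAAAAAAAA

Reading off run lengths: T runs 6, 9, 12; Y runs 8, 12, 16; A runs 7, 9, 11 — each is linear in n, where the shown terms are n = 2, 3, 4.
Setting n = 6 gives 18, 24, 15 characters in each block.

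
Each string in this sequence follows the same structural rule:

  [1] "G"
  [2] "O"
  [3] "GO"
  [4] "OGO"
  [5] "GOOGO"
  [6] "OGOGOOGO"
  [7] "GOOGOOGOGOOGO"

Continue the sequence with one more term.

OGOGOOGOGOOGOOGOGOOGO

This is a Fibonacci-style word recurrence s(k) = s(k−2)·s(k−1): e.g. G·O = GO.
The next term joins OGOGOOGO and GOOGOOGOGOOGO.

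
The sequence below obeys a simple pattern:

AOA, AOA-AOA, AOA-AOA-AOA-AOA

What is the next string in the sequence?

s(k+1) = s(k)·-·s(k) — each term doubles the last with '-' between the halves.
One more doubling of AOA-AOA-AOA-AOA gives the answer.

AOA-AOA-AOA-AOA-AOA-AOA-AOA-AOA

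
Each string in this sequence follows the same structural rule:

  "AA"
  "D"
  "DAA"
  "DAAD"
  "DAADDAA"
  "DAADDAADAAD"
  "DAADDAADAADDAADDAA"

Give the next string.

DAADDAADAADDAADDAADAADDAADAAD

From term 3 onward, concatenate the last term with the second-to-last: D·AA = DAA, DAA·D = DAAD, …
The next term joins DAADDAADAADDAADDAA and DAADDAADAAD.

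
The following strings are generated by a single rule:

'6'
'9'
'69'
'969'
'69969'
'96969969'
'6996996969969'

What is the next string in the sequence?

From term 3 onward, concatenate the second-to-last term with the last: 6·9 = 69, 9·69 = 969, …
Continuing: 96969969 · 6996996969969 gives term 8.

969699696996996969969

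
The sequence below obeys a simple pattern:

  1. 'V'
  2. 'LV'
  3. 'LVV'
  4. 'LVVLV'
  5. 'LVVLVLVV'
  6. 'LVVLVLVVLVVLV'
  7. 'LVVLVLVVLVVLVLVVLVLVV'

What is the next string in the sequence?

LVVLVLVVLVVLVLVVLVLVVLVVLVLVVLVVLV

This is a Fibonacci-style word recurrence s(k) = s(k−1)·s(k−2): e.g. LV·V = LVV.
Continuing: LVVLVLVVLVVLVLVVLVLVV · LVVLVLVVLVVLV gives term 8.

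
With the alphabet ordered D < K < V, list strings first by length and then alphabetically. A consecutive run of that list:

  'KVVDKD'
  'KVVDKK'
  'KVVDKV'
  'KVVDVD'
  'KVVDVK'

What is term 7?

KVVKDD

Stepping forward 2 times from KVVDVK: KVVDVK → KVVDVV, then the target.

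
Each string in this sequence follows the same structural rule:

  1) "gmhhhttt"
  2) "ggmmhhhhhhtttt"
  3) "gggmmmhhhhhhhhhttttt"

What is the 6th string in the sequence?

ggggggmmmmmmhhhhhhhhhhhhhhhhhhtttttttt

Reading off run lengths: g runs 1, 2, 3; m runs 1, 2, 3; h runs 3, 6, 9; t runs 3, 4, 5 — each is linear in n (n = 1, 2, …).
At n = 6 the blocks have lengths 6, 6, 18, 8.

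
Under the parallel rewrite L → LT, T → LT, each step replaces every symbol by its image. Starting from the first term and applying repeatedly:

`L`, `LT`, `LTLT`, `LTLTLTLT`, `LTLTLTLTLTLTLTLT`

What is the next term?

Applying the rule to each of the 16 symbols of LTLTLTLTLTLTLTLT gives the pieces LT LT LT LT LT LT LT LT LT LT LT LT LT LT LT LT, which concatenate to the answer.

LTLTLTLTLTLTLTLTLTLTLTLTLTLTLTLT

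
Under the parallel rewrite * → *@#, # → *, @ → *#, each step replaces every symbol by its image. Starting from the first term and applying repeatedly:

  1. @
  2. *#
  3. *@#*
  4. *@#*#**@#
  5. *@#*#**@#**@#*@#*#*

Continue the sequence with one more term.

Rewriting the 19 symbols of *@#*#**@#**@#*@#*#* one by one yields *@# *# * *@# * *@# *@# *# * *@# *@# *# * *@# *# * *@# * *@#; concatenated:

*@#*#**@#**@#*@#*#**@#*@#*#**@#*#**@#**@#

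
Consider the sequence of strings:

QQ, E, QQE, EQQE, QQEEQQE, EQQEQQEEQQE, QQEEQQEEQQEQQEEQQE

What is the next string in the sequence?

EQQEQQEEQQEQQEEQQEEQQEQQEEQQE

From term 3 onward, concatenate the second-to-last term with the last: QQ·E = QQE, E·QQE = EQQE, …
Continuing: EQQEQQEEQQE · QQEEQQEEQQEQQEEQQE gives term 8.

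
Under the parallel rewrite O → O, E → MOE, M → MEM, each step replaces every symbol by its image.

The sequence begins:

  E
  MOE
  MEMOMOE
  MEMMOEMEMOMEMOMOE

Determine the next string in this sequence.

Replace each of the 17 characters of MEMMOEMEMOMEMOMOE in place — MEM MOE MEM MEM O MOE MEM MOE MEM O MEM MOE MEM O MEM O MOE — and concatenate.

MEMMOEMEMMEMOMOEMEMMOEMEMOMEMMOEMEMOMEMOMOE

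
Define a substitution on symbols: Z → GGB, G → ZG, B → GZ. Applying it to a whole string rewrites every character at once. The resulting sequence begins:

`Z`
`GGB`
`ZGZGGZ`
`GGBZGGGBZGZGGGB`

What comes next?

φ(GGBZGGGBZGZGGGB) expands symbol-by-symbol to ZG ZG GZ GGB ZG ZG ZG GZ GGB ZG GGB ZG ZG ZG GZ; joining the 15 pieces gives the next term.

ZGZGGZGGBZGZGZGGZGGBZGGGBZGZGZGGZ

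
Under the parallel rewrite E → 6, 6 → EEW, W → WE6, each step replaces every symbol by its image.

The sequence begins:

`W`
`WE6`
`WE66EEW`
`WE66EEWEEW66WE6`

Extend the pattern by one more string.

Rewriting the 15 symbols of WE66EEWEEW66WE6 one by one yields WE6 6 EEW EEW 6 6 WE6 6 6 WE6 EEW EEW WE6 6 EEW; concatenated:

WE66EEWEEW66WE666WE6EEWEEWWE66EEW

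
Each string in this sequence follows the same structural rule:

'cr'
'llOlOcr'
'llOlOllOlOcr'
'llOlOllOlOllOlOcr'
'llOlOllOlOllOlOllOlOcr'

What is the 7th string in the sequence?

llOlOllOlOllOlOllOlOllOlOllOlOcr

The strings grow by a fixed prefix llOlO each time.
From llOlOllOlOllOlOllOlOcr, 2 further steps: llOlOllOlOllOlOllOlOcr → llOlOllOlOllOlOllOlOllOlOcr → (answer).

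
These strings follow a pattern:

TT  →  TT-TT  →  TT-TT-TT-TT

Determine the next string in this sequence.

TT-TT-TT-TT-TT-TT-TT-TT

Each string is two copies of the previous one joined by '-'.
One more doubling of TT-TT-TT-TT gives the answer.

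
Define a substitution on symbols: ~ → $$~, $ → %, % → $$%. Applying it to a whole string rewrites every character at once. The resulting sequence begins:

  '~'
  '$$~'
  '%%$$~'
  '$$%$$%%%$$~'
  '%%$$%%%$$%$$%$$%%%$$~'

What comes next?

Rewriting the 21 symbols of %%$$%%%$$%$$%$$%%%$$~ one by one yields $$% $$% % % $$% $$% $$% % % $$% % % $$% % % $$% $$% $$% % % $$~; concatenated:

$$%$$%%%$$%$$%$$%%%$$%%%$$%%%$$%$$%$$%%%$$~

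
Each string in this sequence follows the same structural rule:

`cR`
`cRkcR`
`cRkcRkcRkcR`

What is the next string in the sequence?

Every step duplicates the string with 'k' between the halves.
One more doubling of cRkcRkcRkcR gives the answer.

cRkcRkcRkcRkcRkcRkcRkcR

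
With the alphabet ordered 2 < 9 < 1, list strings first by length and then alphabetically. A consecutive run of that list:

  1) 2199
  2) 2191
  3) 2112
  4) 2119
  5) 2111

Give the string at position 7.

9229

Continuing the enumeration 2 steps past 2111: 2111 → 9222 → (answer).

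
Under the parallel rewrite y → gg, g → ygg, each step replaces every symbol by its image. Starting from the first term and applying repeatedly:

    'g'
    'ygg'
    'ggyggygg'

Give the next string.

yggyggggyggyggggyggygg

Rewriting each symbol of ggyggygg: g→ygg, g→ygg, y→gg, g→ygg, g→ygg, y→gg, g→ygg, g→ygg, which concatenates to ygg ygg gg ygg ygg gg ygg ygg.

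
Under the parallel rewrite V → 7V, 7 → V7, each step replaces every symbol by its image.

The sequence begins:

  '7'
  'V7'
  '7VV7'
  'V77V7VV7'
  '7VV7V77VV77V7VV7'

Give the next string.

Rewriting the 16 symbols of 7VV7V77VV77V7VV7 one by one yields V7 7V 7V V7 7V V7 V7 7V 7V V7 V7 7V V7 7V 7V V7; concatenated:

V77V7VV77VV7V77V7VV7V77VV77V7VV7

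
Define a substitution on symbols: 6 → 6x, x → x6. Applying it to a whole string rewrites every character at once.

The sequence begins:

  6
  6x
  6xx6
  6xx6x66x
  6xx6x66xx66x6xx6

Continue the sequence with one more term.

6xx6x66xx66x6xx6x66x6xx66xx6x66x

Replace each of the 16 characters of 6xx6x66xx66x6xx6 in place — 6x x6 x6 6x x6 6x 6x x6 x6 6x 6x x6 6x x6 x6 6x — and concatenate.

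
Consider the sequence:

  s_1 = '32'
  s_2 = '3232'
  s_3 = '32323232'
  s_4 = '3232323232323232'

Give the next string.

Every step duplicates the string.
Doubling 3232323232323232:

32323232323232323232323232323232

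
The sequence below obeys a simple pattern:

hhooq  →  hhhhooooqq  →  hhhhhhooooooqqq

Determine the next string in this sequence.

hhhhhhhhooooooooqqqq

The n-th term is 2n h's then 2n o's then n q's (n = 1, 2, …).
For the next term, n = 4, so the run lengths are 8, 8, 4.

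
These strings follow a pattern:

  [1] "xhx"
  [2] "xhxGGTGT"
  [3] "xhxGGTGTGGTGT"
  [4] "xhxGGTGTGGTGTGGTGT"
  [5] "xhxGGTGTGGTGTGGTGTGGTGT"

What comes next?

Each term is the previous one with GGTGT appended.
Applying this once more to xhxGGTGTGGTGTGGTGTGGTGT:

xhxGGTGTGGTGTGGTGTGGTGTGGTGT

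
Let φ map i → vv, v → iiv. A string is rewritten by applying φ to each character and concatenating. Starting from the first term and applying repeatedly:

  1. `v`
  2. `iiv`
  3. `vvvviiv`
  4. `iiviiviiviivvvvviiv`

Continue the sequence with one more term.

Rewriting the 19 symbols of iiviiviiviivvvvviiv one by one yields vv vv iiv vv vv iiv vv vv iiv vv vv iiv iiv iiv iiv iiv vv vv iiv; concatenated:

vvvviivvvvviivvvvviivvvvviiviiviiviiviivvvvviiv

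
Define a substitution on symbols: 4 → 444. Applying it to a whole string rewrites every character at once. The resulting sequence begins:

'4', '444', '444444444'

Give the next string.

Expanding 444444444: 4→444, 4→444, 4→444, 4→444, 4→444, 4→444, 4→444, 4→444, 4→444. Concatenated: 444 444 444 444 444 444 444 444 444.

444444444444444444444444444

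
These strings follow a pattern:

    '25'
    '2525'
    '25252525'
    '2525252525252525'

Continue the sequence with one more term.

Each string is two copies of the previous one concatenated.
Doubling 2525252525252525:

25252525252525252525252525252525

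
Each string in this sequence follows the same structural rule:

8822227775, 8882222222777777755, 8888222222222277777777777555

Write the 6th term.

Each string has the form 8^{n+1} 2^{3n+1} 7^{4n-1} 5^{n} (n = 1, 2, …).
For term 6, n = 6, so the run lengths are 7, 19, 23, 6.

8888888222222222222222222277777777777777777777777555555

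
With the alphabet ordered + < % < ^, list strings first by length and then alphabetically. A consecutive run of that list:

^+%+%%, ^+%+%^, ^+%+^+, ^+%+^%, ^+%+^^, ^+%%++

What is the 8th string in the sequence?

^+%%+^

Advancing 2 positions from ^+%%++ through ^+%%++ → ^+%%+% reaches term 8.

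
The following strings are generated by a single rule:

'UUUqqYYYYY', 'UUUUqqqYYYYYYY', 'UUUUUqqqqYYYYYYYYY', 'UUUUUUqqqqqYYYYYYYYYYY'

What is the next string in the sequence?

UUUUUUUqqqqqqYYYYYYYYYYYYY

The n-th term is n+1 U's then n q's then 2n+1 Y's, where the shown terms are n = 2, 3, 4, 5.
At n = 6 the blocks have lengths 7, 6, 13.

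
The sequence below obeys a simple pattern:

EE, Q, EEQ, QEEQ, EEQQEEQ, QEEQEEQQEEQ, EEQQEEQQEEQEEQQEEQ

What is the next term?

Each term (from the third on) is the two preceding terms concatenated in order: term 3 = EE·Q = EEQ.
Continuing: QEEQEEQQEEQ · EEQQEEQQEEQEEQQEEQ gives term 8.

QEEQEEQQEEQEEQQEEQQEEQEEQQEEQ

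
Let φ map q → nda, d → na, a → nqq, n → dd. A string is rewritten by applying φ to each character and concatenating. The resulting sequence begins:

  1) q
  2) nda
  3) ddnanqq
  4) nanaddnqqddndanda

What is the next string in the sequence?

ddnqqddnqqnanaddndandananaddnanqqddnanqq

φ(nanaddnqqddndanda) expands symbol-by-symbol to dd nqq dd nqq na na dd nda nda na na dd na nqq dd na nqq; joining the 17 pieces gives the next term.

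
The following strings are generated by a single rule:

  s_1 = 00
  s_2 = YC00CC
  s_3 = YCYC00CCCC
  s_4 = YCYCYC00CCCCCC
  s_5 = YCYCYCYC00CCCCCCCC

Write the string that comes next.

Every step adds YC to the front and CC to the end of the previous string.
Applying this once more to YCYCYCYC00CCCCCCCC:

YCYCYCYCYC00CCCCCCCCCC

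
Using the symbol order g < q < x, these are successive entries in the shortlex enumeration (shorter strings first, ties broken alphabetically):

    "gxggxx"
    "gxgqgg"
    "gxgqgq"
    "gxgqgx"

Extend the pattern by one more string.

gxgqqg

Find the rightmost character of gxgqgx below x, bump it to the next letter, and reset everything to its right to g.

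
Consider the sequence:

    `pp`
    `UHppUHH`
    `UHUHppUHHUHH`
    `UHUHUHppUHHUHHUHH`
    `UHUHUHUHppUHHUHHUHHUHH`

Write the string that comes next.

UHUHUHUHUHppUHHUHHUHHUHHUHH

Each term wraps the previous one in UH on the left and UHH on the right.
So the next term is UH·UHUHUHUHppUHHUHHUHHUHH·UHH.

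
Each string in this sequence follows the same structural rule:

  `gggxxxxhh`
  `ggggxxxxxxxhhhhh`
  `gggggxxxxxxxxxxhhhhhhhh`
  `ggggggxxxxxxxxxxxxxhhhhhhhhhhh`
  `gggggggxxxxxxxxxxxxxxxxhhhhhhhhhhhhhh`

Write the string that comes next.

Reading off run lengths: g runs 3, 4, 5, 6, 7; x runs 4, 7, 10, 13, 16; h runs 2, 5, 8, 11, 14 — each is linear in n (n = 1, 2, …).
For the next term, n = 6, so the run lengths are 8, 19, 17.

ggggggggxxxxxxxxxxxxxxxxxxxhhhhhhhhhhhhhhhhh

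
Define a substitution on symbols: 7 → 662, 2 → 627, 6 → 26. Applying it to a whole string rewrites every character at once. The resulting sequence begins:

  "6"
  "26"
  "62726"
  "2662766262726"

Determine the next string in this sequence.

φ(2662766262726) expands symbol-by-symbol to 627 26 26 627 662 26 26 627 26 627 662 627 26; joining the 13 pieces gives the next term.

627262662766226266272662766262726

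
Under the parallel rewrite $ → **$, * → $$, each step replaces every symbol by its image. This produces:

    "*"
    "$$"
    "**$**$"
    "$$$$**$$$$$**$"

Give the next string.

**$**$**$**$$$$$**$**$**$**$**$$$$$**$

Applying the rule to each of the 14 symbols of $$$$**$$$$$**$ gives the pieces **$ **$ **$ **$ $$ $$ **$ **$ **$ **$ **$ $$ $$ **$, which concatenate to the answer.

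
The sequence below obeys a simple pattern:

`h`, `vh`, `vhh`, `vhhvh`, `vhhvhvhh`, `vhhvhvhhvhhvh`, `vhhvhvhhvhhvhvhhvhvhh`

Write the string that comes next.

Each term (from the third on) is the previous term followed by the one before it: term 3 = vh·h = vhh.
So term 8 is vhhvhvhhvhhvhvhhvhvhh·vhhvhvhhvhhvh.

vhhvhvhhvhhvhvhhvhvhhvhhvhvhhvhhvh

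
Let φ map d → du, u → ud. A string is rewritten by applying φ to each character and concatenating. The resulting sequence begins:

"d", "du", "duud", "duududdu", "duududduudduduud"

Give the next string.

Replace each of the 16 characters of duududduudduduud in place — du ud ud du ud du du ud ud du du ud du ud ud du — and concatenate.

duududduudduduududduduudduududdu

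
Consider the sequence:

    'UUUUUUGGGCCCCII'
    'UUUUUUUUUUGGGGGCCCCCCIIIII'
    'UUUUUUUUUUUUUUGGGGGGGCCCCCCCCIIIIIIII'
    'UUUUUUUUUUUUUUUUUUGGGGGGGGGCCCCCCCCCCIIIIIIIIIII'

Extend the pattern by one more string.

UUUUUUUUUUUUUUUUUUUUUUGGGGGGGGGGGCCCCCCCCCCCCIIIIIIIIIIIIII

Term n consists of 4n+2 U's, followed by 2n+1 G's, followed by 2n+2 C's, followed by 3n-1 I's (n = 1, 2, …).
For the next term, n = 5, so the run lengths are 22, 11, 12, 14.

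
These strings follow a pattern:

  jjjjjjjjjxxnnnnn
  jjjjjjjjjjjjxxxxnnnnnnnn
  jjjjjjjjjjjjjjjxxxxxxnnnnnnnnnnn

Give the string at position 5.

jjjjjjjjjjjjjjjjjjjjjxxxxxxxxxxnnnnnnnnnnnnnnnnn

Each string has the form j^{3n+3} x^{2n-2} n^{3n-1}, where the shown terms are n = 2, 3, 4.
At n = 6 the blocks have lengths 21, 10, 17.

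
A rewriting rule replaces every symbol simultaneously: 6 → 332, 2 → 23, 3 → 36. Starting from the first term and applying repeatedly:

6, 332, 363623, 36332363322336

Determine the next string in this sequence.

Replace each of the 14 characters of 36332363322336 in place — 36 332 36 36 23 36 332 36 36 23 23 36 36 332 — and concatenate.

3633236362336332363623233636332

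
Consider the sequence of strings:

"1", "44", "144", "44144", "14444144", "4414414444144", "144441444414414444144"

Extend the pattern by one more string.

From term 3 onward, concatenate the second-to-last term with the last: 1·44 = 144, 44·144 = 44144, …
The next term joins 4414414444144 and 144441444414414444144.

4414414444144144441444414414444144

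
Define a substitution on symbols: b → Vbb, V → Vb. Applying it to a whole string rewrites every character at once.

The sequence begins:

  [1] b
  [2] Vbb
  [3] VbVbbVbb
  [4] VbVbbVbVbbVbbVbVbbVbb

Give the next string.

Applying the rule to each of the 21 symbols of VbVbbVbVbbVbbVbVbbVbb gives the pieces Vb Vbb Vb Vbb Vbb Vb Vbb Vb Vbb Vbb Vb Vbb Vbb Vb Vbb Vb Vbb Vbb Vb Vbb Vbb, which concatenate to the answer.

VbVbbVbVbbVbbVbVbbVbVbbVbbVbVbbVbbVbVbbVbVbbVbbVbVbbVbb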